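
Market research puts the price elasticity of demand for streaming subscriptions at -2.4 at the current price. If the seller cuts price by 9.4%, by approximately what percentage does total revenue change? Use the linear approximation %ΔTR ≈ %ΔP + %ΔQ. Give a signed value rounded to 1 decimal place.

%ΔQ ≈ Ed × %ΔP = (-2.4) × (-9.4%) = +22.5600%
%ΔTR ≈ %ΔP + %ΔQ = (-9.4%) + (+22.5600%) = +13.1600%

+13.2%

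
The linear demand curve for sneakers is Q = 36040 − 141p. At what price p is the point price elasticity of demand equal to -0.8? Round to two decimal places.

113.60

Ed = −141p/(36040 − 141p). Set this equal to -0.8:
141p = 0.8·(36040 − 141p) ⇒ 141p(1 + 0.8) = 0.8·36040
p = 0.8·36040 / (141·1.8) = 113.6012…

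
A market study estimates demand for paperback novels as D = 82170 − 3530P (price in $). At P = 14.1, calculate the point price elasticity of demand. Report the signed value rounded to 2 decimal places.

dD/dP = −3530. At P = 14.1, D = 82170 − 3530(14.1) = 32397.
Ed = (dD/dP)·(P/D) = −3530 × (14.1/32397) = -1.5363…

-1.54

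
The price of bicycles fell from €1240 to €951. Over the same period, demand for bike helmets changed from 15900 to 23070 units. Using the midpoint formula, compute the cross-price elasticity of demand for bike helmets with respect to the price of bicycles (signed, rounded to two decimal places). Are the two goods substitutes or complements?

%ΔQ_{bike helmets} = (23070 − 15900)/avg = 7170/19485 = 0.367975…
%ΔP_{bicycles} = (951 − 1240)/avg = -289/1095.5 = -0.263806…
E_cross = (7170/19485) / (-289/1095.5) = -1.3948…
E_cross < 0 ⇒ the goods are complements.

-1.39; complements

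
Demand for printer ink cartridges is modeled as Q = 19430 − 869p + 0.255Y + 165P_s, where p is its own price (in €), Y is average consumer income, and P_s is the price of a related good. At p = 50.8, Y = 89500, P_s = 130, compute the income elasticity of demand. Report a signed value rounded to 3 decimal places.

1.167

At the given values, Q = 19430 − 869(50.8) + 0.255(89500) + 165(130) = 19557.3.
∂Q/∂Y = 0.255.
E = (0.255) × (89500/19557.3) = 1.16695…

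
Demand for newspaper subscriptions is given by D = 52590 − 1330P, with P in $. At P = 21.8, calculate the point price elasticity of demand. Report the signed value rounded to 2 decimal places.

-1.23

dD/dP = −1330. At P = 21.8, D = 52590 − 1330(21.8) = 23596.
Ed = (dD/dP)·(P/D) = −1330 × (21.8/23596) = -1.2287…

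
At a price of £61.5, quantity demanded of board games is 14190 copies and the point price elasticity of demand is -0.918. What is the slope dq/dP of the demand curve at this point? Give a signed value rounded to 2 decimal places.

Ed = (dq/dP)·(P/q) ⇒ dq/dP = Ed·q/P = (-0.918)·14190/61.5 = -211.8117…

-211.81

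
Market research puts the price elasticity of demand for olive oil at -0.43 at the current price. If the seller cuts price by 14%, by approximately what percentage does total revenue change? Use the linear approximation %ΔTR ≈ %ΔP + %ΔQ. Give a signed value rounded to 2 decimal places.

%ΔQ ≈ Ed × %ΔP = (-0.43) × (-14%) = +6.0200%
%ΔTR ≈ %ΔP + %ΔQ = (-14%) + (+6.0200%) = -7.9800%

-7.98%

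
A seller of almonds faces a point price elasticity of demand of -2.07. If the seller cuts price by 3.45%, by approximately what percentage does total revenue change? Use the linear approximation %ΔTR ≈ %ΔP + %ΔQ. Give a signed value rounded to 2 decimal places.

+3.69%

%ΔQ ≈ Ed × %ΔP = (-2.07) × (-3.45%) = +7.1415%
%ΔTR ≈ %ΔP + %ΔQ = (-3.45%) + (+7.1415%) = +3.6915%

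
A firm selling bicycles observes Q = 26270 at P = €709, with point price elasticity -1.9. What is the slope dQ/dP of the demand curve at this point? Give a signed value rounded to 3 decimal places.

-70.399

Ed = (dQ/dP)·(P/Q) ⇒ dQ/dP = Ed·Q/P = (-1.9)·26270/709 = -70.39915…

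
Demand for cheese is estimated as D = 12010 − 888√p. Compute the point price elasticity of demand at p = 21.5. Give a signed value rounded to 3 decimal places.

-0.261

dD/dp = −888/(2√p) = -95.7555. At p = 21.5, D = 7892.51.
Ed = (dD/dp)·(p/D) = (-95.7555) × (21.5/7892.51) = -0.26084…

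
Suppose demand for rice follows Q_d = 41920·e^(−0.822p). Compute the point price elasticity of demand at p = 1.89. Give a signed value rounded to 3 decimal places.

dQ_d/dp = −0.822·Q_d = -7287.56. At p = 1.89, Q_d = 8865.64.
Ed = (dQ_d/dp)·(p/Q_d) = (-7287.56) × (1.89/8865.64) = -1.55358

-1.554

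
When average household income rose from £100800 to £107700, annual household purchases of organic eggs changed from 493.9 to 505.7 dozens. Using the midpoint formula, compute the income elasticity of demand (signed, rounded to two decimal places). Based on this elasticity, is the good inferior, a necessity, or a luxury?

0.36; necessity

%ΔQ = (505.7 − 493.9)/[( 493.9 + 505.7)/2] = 11.8/499.8 = 0.023609…
%ΔIncome = (107700 − 100800)/[( 100800 + 107700)/2] = 6900/104250 = 0.066187…
E_income = (11.8/499.8) / (6900/104250) = 0.3567…
0 < E_income < 1 ⇒ normal good, necessity.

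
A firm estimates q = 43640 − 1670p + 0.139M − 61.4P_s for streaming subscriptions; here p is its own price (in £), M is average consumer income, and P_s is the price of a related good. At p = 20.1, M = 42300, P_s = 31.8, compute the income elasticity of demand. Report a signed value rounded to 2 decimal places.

At the given values, q = 43640 − 1670(20.1) + 0.139(42300) − 61.4(31.8) = 14000.18.
∂q/∂M = 0.139.
E = (0.139) × (42300/14000.18) = 0.4199…

0.42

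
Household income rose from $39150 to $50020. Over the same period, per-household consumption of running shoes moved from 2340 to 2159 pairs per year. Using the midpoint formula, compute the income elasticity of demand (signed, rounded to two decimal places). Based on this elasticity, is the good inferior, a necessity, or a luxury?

-0.33; inferior

%ΔQ = (2159 − 2340)/[( 2340 + 2159)/2] = -181/2249.5 = -0.080462…
%ΔIncome = (50020 − 39150)/[( 39150 + 50020)/2] = 10870/44585 = 0.243803…
E_income = (-181/2249.5) / (10870/44585) = -0.3300…
E_income < 0 ⇒ inferior good.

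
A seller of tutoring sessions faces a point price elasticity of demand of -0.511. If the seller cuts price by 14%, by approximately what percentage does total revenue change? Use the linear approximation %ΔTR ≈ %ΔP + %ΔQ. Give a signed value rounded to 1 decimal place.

%ΔQ ≈ Ed × %ΔP = (-0.511) × (-14%) = +7.1540%
%ΔTR ≈ %ΔP + %ΔQ = (-14%) + (+7.1540%) = -6.8460%

-6.8%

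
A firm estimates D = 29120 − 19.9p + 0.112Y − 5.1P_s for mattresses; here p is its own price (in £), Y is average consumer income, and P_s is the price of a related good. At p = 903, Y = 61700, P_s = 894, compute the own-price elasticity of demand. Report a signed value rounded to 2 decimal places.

At the given values, D = 29120 − 19.9(903) + 0.112(61700) − 5.1(894) = 13501.3.
∂D/∂p = −19.9.
E = (-19.9) × (903/13501.3) = -1.3309…

-1.33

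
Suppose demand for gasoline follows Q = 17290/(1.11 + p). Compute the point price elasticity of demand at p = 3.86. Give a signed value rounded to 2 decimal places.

dQ/dp = −17290/(1.11 + p)² = -699.974. At p = 3.86, Q = 3478.87.
Ed = (dQ/dp)·(p/Q) = (-699.974) × (3.86/3478.87) = -0.7766…

-0.78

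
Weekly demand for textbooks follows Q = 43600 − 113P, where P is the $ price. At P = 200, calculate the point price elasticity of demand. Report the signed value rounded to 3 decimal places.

-1.076

dQ/dP = −113. At P = 200, Q = 43600 − 113(200) = 21000.
Ed = (dQ/dP)·(P/Q) = −113 × (200/21000) = -1.07619…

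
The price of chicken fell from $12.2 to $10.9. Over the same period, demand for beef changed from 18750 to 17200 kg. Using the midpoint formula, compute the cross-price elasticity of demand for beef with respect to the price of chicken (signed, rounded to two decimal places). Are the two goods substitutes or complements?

%ΔQ_{beef} = (17200 − 18750)/avg = -1550/17975 = -0.086230…
%ΔP_{chicken} = (10.9 − 12.2)/avg = -1.3/11.55 = -0.112554…
E_cross = (-1550/17975) / (-1.3/11.55) = 0.7661…
E_cross > 0 ⇒ the goods are substitutes.

0.77; substitutes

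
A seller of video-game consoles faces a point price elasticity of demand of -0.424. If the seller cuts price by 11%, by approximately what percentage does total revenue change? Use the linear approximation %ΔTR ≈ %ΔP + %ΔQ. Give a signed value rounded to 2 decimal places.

-6.34%

%ΔQ ≈ Ed × %ΔP = (-0.424) × (-11%) = +4.6640%
%ΔTR ≈ %ΔP + %ΔQ = (-11%) + (+4.6640%) = -6.3360%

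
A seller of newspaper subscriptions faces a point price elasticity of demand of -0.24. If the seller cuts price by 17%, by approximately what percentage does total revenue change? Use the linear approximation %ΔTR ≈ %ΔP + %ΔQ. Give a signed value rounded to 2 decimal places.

%ΔQ ≈ Ed × %ΔP = (-0.24) × (-17%) = +4.0800%
%ΔTR ≈ %ΔP + %ΔQ = (-17%) + (+4.0800%) = -12.9200%

-12.92%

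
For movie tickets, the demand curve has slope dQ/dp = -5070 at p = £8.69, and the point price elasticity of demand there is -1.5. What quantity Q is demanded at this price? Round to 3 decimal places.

Ed = (dQ/dp)·(p/Q) ⇒ Q = (dQ/dp)·p/Ed = (-5070)·8.69/(-1.5) = 29372.2

29372.200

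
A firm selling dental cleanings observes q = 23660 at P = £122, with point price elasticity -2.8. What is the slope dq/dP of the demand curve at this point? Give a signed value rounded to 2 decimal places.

-543.02

Ed = (dq/dP)·(P/q) ⇒ dq/dP = Ed·q/P = (-2.8)·23660/122 = -543.0163…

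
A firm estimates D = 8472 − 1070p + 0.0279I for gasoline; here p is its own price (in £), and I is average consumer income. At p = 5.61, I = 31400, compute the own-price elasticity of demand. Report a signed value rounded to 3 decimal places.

-1.794

At the given values, D = 8472 − 1070(5.61) + 0.0279(31400) = 3345.36.
∂D/∂p = −1070.
E = (-1070) × (5.61/3345.36) = -1.79433…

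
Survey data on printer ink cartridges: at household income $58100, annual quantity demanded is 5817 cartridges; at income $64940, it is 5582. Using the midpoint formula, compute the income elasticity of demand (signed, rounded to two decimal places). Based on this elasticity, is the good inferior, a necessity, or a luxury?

%ΔQ = (5582 − 5817)/[( 5817 + 5582)/2] = -235/5699.5 = -0.041231…
%ΔIncome = (64940 − 58100)/[( 58100 + 64940)/2] = 6840/61520 = 0.111183…
E_income = (-235/5699.5) / (6840/61520) = -0.3708…
E_income < 0 ⇒ inferior good.

-0.37; inferior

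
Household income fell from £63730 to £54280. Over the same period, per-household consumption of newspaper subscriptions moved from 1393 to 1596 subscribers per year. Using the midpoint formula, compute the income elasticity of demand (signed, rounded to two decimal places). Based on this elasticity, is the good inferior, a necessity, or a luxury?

%ΔQ = (1596 − 1393)/[( 1393 + 1596)/2] = 203/1494.5 = 0.135831…
%ΔIncome = (54280 − 63730)/[( 63730 + 54280)/2] = -9450/59005 = -0.160155…
E_income = (203/1494.5) / (-9450/59005) = -0.8481…
E_income < 0 ⇒ inferior good.

-0.85; inferior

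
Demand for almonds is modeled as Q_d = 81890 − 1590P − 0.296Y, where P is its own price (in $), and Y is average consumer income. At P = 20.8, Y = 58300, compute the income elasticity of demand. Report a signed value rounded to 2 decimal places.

-0.55

At the given values, Q_d = 81890 − 1590(20.8) − 0.296(58300) = 31561.2.
∂Q_d/∂Y = -0.296.
E = (-0.296) × (58300/31561.2) = -0.5467…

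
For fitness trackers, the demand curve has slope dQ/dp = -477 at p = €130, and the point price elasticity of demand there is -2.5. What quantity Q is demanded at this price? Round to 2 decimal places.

24804.00

Ed = (dQ/dp)·(p/Q) ⇒ Q = (dQ/dp)·p/Ed = (-477)·130/(-2.5) = 24804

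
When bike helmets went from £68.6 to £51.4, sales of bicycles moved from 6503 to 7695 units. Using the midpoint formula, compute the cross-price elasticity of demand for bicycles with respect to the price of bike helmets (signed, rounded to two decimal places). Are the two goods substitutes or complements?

%ΔQ_{bicycles} = (7695 − 6503)/avg = 1192/7099 = 0.167910…
%ΔP_{bike helmets} = (51.4 − 68.6)/avg = -17.2/60 = -0.286666…
E_cross = (1192/7099) / (-17.2/60) = -0.5857…
E_cross < 0 ⇒ the goods are complements.

-0.59; complements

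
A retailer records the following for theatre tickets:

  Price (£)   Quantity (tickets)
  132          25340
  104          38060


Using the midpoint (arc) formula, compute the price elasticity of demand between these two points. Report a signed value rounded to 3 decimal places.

%ΔQ = (38060 − 25340) / [(25340 + 38060)/2] = 12720/31700 = 0.401261…
%ΔP = (104 − 132) / [(132 + 104)/2] = -28/118 = -0.237288…
Arc Ed = %ΔQ / %ΔP = (12720/31700) / (-28/118) = -1.69103…

-1.691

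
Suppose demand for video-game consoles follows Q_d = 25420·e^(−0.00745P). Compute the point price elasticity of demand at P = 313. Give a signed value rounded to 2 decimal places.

dQ_d/dP = −0.00745·Q_d = -18.3917. At P = 313, Q_d = 2468.69.
Ed = (dQ_d/dP)·(P/Q_d) = (-18.3917) × (313/2468.69) = -2.3318…

-2.33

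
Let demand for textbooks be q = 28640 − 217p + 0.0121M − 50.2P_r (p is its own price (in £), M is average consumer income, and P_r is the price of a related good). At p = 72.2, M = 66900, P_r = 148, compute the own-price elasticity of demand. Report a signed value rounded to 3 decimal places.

At the given values, q = 28640 − 217(72.2) + 0.0121(66900) − 50.2(148) = 6352.49.
∂q/∂p = −217.
E = (-217) × (72.2/6352.49) = -2.46633…

-2.466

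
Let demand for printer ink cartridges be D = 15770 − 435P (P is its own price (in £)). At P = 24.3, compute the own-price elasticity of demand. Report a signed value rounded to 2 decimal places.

At the given values, D = 15770 − 435(24.3) = 5199.5.
∂D/∂P = −435.
E = (-435) × (24.3/5199.5) = -2.0329…

-2.03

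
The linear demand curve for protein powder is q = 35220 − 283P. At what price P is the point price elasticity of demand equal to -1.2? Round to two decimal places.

Ed = −283P/(35220 − 283P). Set this equal to -1.2:
283P = 1.2·(35220 − 283P) ⇒ 283P(1 + 1.2) = 1.2·35220
P = 1.2·35220 / (283·2.2) = 67.8830…

67.88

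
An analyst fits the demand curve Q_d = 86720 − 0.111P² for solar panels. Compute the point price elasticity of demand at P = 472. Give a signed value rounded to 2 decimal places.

dQ_d/dP = −2·0.111·P = -104.784. At P = 472, Q_d = 61990.976.
Ed = (dQ_d/dP)·(P/Q_d) = (-104.784) × (472/61990.976) = -0.7978…

-0.80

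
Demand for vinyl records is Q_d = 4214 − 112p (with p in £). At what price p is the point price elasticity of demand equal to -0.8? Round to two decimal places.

16.72

Ed = −112p/(4214 − 112p). Set this equal to -0.8:
112p = 0.8·(4214 − 112p) ⇒ 112p(1 + 0.8) = 0.8·4214
p = 0.8·4214 / (112·1.8) = 16.7222…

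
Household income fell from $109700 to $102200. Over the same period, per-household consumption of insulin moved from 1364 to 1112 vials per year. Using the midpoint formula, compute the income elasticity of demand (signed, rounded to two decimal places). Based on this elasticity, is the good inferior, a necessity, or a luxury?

2.88; luxury

%ΔQ = (1112 − 1364)/[( 1364 + 1112)/2] = -252/1238 = -0.203554…
%ΔIncome = (102200 − 109700)/[( 109700 + 102200)/2] = -7500/105950 = -0.070788…
E_income = (-252/1238) / (-7500/105950) = 2.8755…
E_income > 1 ⇒ normal good, luxury.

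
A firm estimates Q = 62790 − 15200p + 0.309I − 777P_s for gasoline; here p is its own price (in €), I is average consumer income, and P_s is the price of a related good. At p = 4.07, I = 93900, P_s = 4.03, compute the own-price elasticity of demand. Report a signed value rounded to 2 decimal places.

At the given values, Q = 62790 − 15200(4.07) + 0.309(93900) − 777(4.03) = 26809.79.
∂Q/∂p = −15200.
E = (-15200) × (4.07/26809.79) = -2.3075…

-2.31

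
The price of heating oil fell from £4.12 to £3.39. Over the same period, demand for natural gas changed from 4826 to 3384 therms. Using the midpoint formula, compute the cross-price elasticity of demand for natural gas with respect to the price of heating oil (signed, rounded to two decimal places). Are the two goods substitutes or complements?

1.81; substitutes

%ΔQ_{natural gas} = (3384 − 4826)/avg = -1442/4105 = -0.351278…
%ΔP_{heating oil} = (3.39 − 4.12)/avg = -0.73/3.755 = -0.194407…
E_cross = (-1442/4105) / (-0.73/3.755) = 1.8069…
E_cross > 0 ⇒ the goods are substitutes.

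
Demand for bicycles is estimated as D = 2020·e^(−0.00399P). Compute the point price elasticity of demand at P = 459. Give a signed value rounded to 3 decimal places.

dD/dP = −0.00399·D = -1.29108. At P = 459, D = 323.579.
Ed = (dD/dP)·(P/D) = (-1.29108) × (459/323.579) = -1.83141

-1.831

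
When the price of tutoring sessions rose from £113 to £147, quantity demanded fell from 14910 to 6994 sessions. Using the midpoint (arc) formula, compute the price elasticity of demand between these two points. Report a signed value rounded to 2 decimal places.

%ΔQ = (6994 − 14910) / [(14910 + 6994)/2] = -7916/10952 = -0.722790…
%ΔP = (147 − 113) / [(113 + 147)/2] = 34/130 = 0.261538…
Arc Ed = %ΔQ / %ΔP = (-7916/10952) / (34/130) = -2.7636…

-2.76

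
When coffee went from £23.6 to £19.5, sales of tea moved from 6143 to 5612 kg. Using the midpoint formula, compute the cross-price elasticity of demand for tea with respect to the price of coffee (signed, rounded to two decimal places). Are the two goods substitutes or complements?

0.47; substitutes

%ΔQ_{tea} = (5612 − 6143)/avg = -531/5877.5 = -0.090344…
%ΔP_{coffee} = (19.5 − 23.6)/avg = -4.1/21.55 = -0.190255…
E_cross = (-531/5877.5) / (-4.1/21.55) = 0.4748…
E_cross > 0 ⇒ the goods are substitutes.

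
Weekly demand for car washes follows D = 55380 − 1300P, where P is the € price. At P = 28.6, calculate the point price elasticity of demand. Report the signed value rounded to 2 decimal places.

dD/dP = −1300. At P = 28.6, D = 55380 − 1300(28.6) = 18200.
Ed = (dD/dP)·(P/D) = −1300 × (28.6/18200) = -2.0428…

-2.04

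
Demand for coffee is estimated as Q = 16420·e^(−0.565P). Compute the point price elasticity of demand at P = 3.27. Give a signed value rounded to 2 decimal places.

-1.85

dQ/dP = −0.565·Q = -1462.31. At P = 3.27, Q = 2588.17.
Ed = (dQ/dP)·(P/Q) = (-1462.31) × (3.27/2588.17) = -1.8475…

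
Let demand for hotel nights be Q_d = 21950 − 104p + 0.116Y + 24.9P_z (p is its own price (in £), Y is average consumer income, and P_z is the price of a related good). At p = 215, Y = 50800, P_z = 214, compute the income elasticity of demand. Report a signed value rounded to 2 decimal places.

0.55

At the given values, Q_d = 21950 − 104(215) + 0.116(50800) + 24.9(214) = 10811.4.
∂Q_d/∂Y = 0.116.
E = (0.116) × (50800/10811.4) = 0.5450…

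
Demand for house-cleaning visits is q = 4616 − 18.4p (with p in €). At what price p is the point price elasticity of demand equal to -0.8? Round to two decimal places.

111.50

Ed = −18.4p/(4616 − 18.4p). Set this equal to -0.8:
18.4p = 0.8·(4616 − 18.4p) ⇒ 18.4p(1 + 0.8) = 0.8·4616
p = 0.8·4616 / (18.4·1.8) = 111.4975…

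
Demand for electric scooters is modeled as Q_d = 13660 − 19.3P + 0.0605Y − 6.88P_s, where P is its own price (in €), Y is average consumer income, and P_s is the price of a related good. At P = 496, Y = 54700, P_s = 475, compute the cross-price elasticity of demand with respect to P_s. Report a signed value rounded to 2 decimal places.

At the given values, Q_d = 13660 − 19.3(496) + 0.0605(54700) − 6.88(475) = 4128.55.
∂Q_d/∂P_s = -6.88.
E = (-6.88) × (475/4128.55) = -0.7915…

-0.79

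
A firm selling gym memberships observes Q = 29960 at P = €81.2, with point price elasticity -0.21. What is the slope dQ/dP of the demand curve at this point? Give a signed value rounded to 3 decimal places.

-77.483

Ed = (dQ/dP)·(P/Q) ⇒ dQ/dP = Ed·Q/P = (-0.21)·29960/81.2 = -77.48275…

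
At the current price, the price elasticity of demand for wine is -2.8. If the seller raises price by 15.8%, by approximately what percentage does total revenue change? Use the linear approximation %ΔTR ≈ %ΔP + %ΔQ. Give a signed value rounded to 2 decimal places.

-28.44%

%ΔQ ≈ Ed × %ΔP = (-2.8) × (+15.8%) = -44.2400%
%ΔTR ≈ %ΔP + %ΔQ = (+15.8%) + (-44.2400%) = -28.4400%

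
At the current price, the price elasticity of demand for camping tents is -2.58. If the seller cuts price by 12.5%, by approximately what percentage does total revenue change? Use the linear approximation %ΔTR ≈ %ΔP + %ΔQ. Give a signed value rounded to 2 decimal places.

+19.75%

%ΔQ ≈ Ed × %ΔP = (-2.58) × (-12.5%) = +32.2500%
%ΔTR ≈ %ΔP + %ΔQ = (-12.5%) + (+32.2500%) = +19.7500%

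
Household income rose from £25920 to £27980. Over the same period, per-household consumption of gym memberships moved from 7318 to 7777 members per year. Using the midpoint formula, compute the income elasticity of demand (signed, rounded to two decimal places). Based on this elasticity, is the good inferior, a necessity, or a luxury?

%ΔQ = (7777 − 7318)/[( 7318 + 7777)/2] = 459/7547.5 = 0.060814…
%ΔIncome = (27980 − 25920)/[( 25920 + 27980)/2] = 2060/26950 = 0.076437…
E_income = (459/7547.5) / (2060/26950) = 0.7956…
0 < E_income < 1 ⇒ normal good, necessity.

0.80; necessity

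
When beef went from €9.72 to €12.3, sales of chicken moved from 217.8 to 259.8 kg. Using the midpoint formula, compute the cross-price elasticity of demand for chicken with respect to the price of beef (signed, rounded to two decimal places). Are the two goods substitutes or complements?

%ΔQ_{chicken} = (259.8 − 217.8)/avg = 42/238.8 = 0.175879…
%ΔP_{beef} = (12.3 − 9.72)/avg = 2.58/11.01 = 0.234332…
E_cross = (42/238.8) / (2.58/11.01) = 0.7505…
E_cross > 0 ⇒ the goods are substitutes.

0.75; substitutes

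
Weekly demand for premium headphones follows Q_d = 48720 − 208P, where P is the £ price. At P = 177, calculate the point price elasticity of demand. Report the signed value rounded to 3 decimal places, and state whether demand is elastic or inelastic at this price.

dQ_d/dP = −208. At P = 177, Q_d = 48720 − 208(177) = 11904.
Ed = (dQ_d/dP)·(P/Q_d) = −208 × (177/11904) = -3.09274…
|Ed| = 3.093 > 1, so demand is elastic.

-3.093; elastic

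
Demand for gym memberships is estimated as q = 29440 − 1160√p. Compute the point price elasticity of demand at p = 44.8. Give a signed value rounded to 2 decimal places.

-0.18

dq/dp = −1160/(2√p) = -86.6541. At p = 44.8, q = 21675.8.
Ed = (dq/dp)·(p/q) = (-86.6541) × (44.8/21675.8) = -0.1790…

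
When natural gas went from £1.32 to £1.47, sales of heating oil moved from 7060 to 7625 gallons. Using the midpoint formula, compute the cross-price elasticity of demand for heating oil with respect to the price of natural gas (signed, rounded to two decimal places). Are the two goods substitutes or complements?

%ΔQ_{heating oil} = (7625 − 7060)/avg = 565/7342.5 = 0.076949…
%ΔP_{natural gas} = (1.47 − 1.32)/avg = 0.15/1.395 = 0.107526…
E_cross = (565/7342.5) / (0.15/1.395) = 0.7156…
E_cross > 0 ⇒ the goods are substitutes.

0.72; substitutes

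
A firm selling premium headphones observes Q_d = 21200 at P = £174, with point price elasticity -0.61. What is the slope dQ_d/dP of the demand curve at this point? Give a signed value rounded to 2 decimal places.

-74.32

Ed = (dQ_d/dP)·(P/Q_d) ⇒ dQ_d/dP = Ed·Q_d/P = (-0.61)·21200/174 = -74.3218…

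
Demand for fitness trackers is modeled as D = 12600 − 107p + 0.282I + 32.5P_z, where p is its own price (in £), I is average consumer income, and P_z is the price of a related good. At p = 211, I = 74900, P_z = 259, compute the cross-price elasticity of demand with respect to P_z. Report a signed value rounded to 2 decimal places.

At the given values, D = 12600 − 107(211) + 0.282(74900) + 32.5(259) = 19562.3.
∂D/∂P_z = 32.5.
E = (32.5) × (259/19562.3) = 0.4302…

0.43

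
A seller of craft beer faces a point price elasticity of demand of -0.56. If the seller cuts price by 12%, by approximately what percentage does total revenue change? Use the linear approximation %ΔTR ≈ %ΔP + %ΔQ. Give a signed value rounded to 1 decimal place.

-5.3%

%ΔQ ≈ Ed × %ΔP = (-0.56) × (-12%) = +6.7200%
%ΔTR ≈ %ΔP + %ΔQ = (-12%) + (+6.7200%) = -5.2800%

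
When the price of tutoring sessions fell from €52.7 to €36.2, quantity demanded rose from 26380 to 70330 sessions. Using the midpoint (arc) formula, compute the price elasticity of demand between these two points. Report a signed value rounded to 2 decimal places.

%ΔQ = (70330 − 26380) / [(26380 + 70330)/2] = 43950/48355 = 0.908902…
%ΔP = (36.2 − 52.7) / [(52.7 + 36.2)/2] = -16.5/44.45 = -0.371203…
Arc Ed = %ΔQ / %ΔP = (43950/48355) / (-16.5/44.45) = -2.4485…

-2.45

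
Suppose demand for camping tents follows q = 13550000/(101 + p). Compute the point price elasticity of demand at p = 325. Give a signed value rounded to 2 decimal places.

dq/dp = −13550000/(101 + p)² = -74.6655. At p = 325, q = 31807.5.
Ed = (dq/dp)·(p/q) = (-74.6655) × (325/31807.5) = -0.7629…

-0.76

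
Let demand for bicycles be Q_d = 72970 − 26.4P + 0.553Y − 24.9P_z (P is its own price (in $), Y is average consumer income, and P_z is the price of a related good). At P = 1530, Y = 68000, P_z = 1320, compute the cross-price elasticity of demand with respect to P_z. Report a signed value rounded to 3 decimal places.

-0.881

At the given values, Q_d = 72970 − 26.4(1530) + 0.553(68000) − 24.9(1320) = 37314.
∂Q_d/∂P_z = -24.9.
E = (-24.9) × (1320/37314) = -0.88084…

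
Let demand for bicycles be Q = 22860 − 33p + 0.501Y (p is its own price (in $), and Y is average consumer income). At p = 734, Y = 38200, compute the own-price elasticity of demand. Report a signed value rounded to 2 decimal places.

At the given values, Q = 22860 − 33(734) + 0.501(38200) = 17776.2.
∂Q/∂p = −33.
E = (-33) × (734/17776.2) = -1.3626…

-1.36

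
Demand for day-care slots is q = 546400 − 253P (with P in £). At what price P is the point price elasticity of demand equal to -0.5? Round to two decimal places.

719.89

Ed = −253P/(546400 − 253P). Set this equal to -0.5:
253P = 0.5·(546400 − 253P) ⇒ 253P(1 + 0.5) = 0.5·546400
P = 0.5·546400 / (253·1.5) = 719.8945…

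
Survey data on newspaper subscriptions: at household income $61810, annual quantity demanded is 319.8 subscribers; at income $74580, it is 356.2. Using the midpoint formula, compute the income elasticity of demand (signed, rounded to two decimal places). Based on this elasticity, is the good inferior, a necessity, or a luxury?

0.58; necessity

%ΔQ = (356.2 − 319.8)/[( 319.8 + 356.2)/2] = 36.4/338 = 0.107692…
%ΔIncome = (74580 − 61810)/[( 61810 + 74580)/2] = 12770/68195 = 0.187257…
E_income = (36.4/338) / (12770/68195) = 0.5751…
0 < E_income < 1 ⇒ normal good, necessity.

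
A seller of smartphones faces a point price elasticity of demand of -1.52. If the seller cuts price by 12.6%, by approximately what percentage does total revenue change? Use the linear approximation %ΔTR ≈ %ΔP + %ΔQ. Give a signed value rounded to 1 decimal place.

+6.6%

%ΔQ ≈ Ed × %ΔP = (-1.52) × (-12.6%) = +19.1520%
%ΔTR ≈ %ΔP + %ΔQ = (-12.6%) + (+19.1520%) = +6.5520%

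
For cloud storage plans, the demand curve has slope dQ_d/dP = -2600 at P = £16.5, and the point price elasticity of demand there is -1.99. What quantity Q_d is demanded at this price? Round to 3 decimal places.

Ed = (dQ_d/dP)·(P/Q_d) ⇒ Q_d = (dQ_d/dP)·P/Ed = (-2600)·16.5/(-1.99) = 21557.78894…

21557.789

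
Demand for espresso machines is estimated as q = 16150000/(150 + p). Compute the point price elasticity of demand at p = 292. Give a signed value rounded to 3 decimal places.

-0.661

dq/dp = −16150000/(150 + p)² = -82.6662. At p = 292, q = 36538.5.
Ed = (dq/dp)·(p/q) = (-82.6662) × (292/36538.5) = -0.66063…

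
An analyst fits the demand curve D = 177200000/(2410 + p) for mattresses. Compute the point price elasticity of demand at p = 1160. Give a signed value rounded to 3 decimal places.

dD/dp = −177200000/(2410 + p)² = -13.9036. At p = 1160, D = 49635.9.
Ed = (dD/dp)·(p/D) = (-13.9036) × (1160/49635.9) = -0.32492…

-0.325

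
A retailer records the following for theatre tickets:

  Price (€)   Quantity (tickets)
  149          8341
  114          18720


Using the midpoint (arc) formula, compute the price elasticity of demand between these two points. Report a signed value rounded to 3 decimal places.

%ΔQ = (18720 − 8341) / [(8341 + 18720)/2] = 10379/13530.5 = 0.767081…
%ΔP = (114 − 149) / [(149 + 114)/2] = -35/131.5 = -0.266159…
Arc Ed = %ΔQ / %ΔP = (10379/13530.5) / (-35/131.5) = -2.88203…

-2.882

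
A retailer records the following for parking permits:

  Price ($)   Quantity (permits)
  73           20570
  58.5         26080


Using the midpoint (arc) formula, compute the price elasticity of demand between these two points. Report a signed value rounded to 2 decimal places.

%ΔQ = (26080 − 20570) / [(20570 + 26080)/2] = 5510/23325 = 0.236227…
%ΔP = (58.5 − 73) / [(73 + 58.5)/2] = -14.5/65.75 = -0.220532…
Arc Ed = %ΔQ / %ΔP = (5510/23325) / (-14.5/65.75) = -1.0711…

-1.07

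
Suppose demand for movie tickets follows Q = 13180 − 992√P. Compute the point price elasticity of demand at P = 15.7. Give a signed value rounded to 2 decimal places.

-0.21

dQ/dP = −992/(2√P) = -125.179. At P = 15.7, Q = 9249.38.
Ed = (dQ/dP)·(P/Q) = (-125.179) × (15.7/9249.38) = -0.2124…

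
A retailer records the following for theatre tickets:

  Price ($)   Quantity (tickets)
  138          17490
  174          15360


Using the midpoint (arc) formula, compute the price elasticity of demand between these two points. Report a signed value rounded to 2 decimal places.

%ΔQ = (15360 − 17490) / [(17490 + 15360)/2] = -2130/16425 = -0.129680…
%ΔP = (174 − 138) / [(138 + 174)/2] = 36/156 = 0.230769…
Arc Ed = %ΔQ / %ΔP = (-2130/16425) / (36/156) = -0.5619…

-0.56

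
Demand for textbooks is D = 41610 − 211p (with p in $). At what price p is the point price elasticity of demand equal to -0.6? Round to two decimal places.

Ed = −211p/(41610 − 211p). Set this equal to -0.6:
211p = 0.6·(41610 − 211p) ⇒ 211p(1 + 0.6) = 0.6·41610
p = 0.6·41610 / (211·1.6) = 73.9514…

73.95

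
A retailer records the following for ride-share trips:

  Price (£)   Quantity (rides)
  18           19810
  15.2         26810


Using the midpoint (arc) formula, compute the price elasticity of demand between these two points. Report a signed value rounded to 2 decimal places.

%ΔQ = (26810 − 19810) / [(19810 + 26810)/2] = 7000/23310 = 0.300300…
%ΔP = (15.2 − 18) / [(18 + 15.2)/2] = -2.8/16.6 = -0.168674…
Arc Ed = %ΔQ / %ΔP = (7000/23310) / (-2.8/16.6) = -1.7803…

-1.78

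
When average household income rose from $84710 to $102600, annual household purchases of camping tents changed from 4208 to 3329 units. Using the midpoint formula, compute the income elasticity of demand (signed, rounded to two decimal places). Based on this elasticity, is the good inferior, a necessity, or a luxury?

-1.22; inferior

%ΔQ = (3329 − 4208)/[( 4208 + 3329)/2] = -879/3768.5 = -0.233249…
%ΔIncome = (102600 − 84710)/[( 84710 + 102600)/2] = 17890/93655 = 0.191020…
E_income = (-879/3768.5) / (17890/93655) = -1.2210…
E_income < 0 ⇒ inferior good.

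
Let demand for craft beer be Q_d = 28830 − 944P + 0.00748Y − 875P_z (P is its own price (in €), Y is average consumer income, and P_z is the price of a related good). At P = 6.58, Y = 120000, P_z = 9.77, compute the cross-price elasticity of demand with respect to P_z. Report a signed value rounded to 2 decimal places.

At the given values, Q_d = 28830 − 944(6.58) + 0.00748(120000) − 875(9.77) = 14967.33.
∂Q_d/∂P_z = -875.
E = (-875) × (9.77/14967.33) = -0.5711…

-0.57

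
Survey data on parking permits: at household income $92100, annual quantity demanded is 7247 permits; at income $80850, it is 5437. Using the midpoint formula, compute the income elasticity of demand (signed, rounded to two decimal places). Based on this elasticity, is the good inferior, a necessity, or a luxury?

2.19; luxury

%ΔQ = (5437 − 7247)/[( 7247 + 5437)/2] = -1810/6342 = -0.285398…
%ΔIncome = (80850 − 92100)/[( 92100 + 80850)/2] = -11250/86475 = -0.130095…
E_income = (-1810/6342) / (-11250/86475) = 2.1937…
E_income > 1 ⇒ normal good, luxury.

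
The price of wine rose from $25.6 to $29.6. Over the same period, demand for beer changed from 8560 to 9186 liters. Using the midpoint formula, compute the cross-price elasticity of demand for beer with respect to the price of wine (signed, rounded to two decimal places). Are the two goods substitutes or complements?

0.49; substitutes

%ΔQ_{beer} = (9186 − 8560)/avg = 626/8873 = 0.070551…
%ΔP_{wine} = (29.6 − 25.6)/avg = 4/27.6 = 0.144927…
E_cross = (626/8873) / (4/27.6) = 0.4868…
E_cross > 0 ⇒ the goods are substitutes.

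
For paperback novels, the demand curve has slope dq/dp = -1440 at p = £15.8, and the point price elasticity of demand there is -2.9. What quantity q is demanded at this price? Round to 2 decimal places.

Ed = (dq/dp)·(p/q) ⇒ q = (dq/dp)·p/Ed = (-1440)·15.8/(-2.9) = 7845.5172…

7845.52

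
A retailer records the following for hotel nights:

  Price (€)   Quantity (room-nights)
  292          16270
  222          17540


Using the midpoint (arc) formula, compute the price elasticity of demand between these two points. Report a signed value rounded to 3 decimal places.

%ΔQ = (17540 − 16270) / [(16270 + 17540)/2] = 1270/16905 = 0.075125…
%ΔP = (222 − 292) / [(292 + 222)/2] = -70/257 = -0.272373…
Arc Ed = %ΔQ / %ΔP = (1270/16905) / (-70/257) = -0.27581…

-0.276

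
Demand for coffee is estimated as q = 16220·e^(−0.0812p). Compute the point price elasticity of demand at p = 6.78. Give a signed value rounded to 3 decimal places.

dq/dp = −0.0812·q = -759.473. At p = 6.78, q = 9353.11.
Ed = (dq/dp)·(p/q) = (-759.473) × (6.78/9353.11) = -0.55053…

-0.551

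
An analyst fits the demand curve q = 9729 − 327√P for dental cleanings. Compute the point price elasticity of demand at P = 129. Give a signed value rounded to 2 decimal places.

-0.31

dq/dP = −327/(2√P) = -14.3954. At P = 129, q = 6014.99.
Ed = (dq/dP)·(P/q) = (-14.3954) × (129/6014.99) = -0.3087…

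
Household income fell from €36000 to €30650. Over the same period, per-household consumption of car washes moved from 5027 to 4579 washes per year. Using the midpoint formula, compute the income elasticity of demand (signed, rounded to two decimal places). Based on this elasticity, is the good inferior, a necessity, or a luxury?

%ΔQ = (4579 − 5027)/[( 5027 + 4579)/2] = -448/4803 = -0.093275…
%ΔIncome = (30650 − 36000)/[( 36000 + 30650)/2] = -5350/33325 = -0.160540…
E_income = (-448/4803) / (-5350/33325) = 0.5810…
0 < E_income < 1 ⇒ normal good, necessity.

0.58; necessity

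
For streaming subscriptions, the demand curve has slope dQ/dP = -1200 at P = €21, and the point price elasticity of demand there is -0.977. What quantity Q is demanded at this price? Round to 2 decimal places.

25793.24

Ed = (dQ/dP)·(P/Q) ⇒ Q = (dQ/dP)·P/Ed = (-1200)·21/(-0.977) = 25793.2446…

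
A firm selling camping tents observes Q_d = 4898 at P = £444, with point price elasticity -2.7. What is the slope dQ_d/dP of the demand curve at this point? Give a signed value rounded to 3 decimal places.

Ed = (dQ_d/dP)·(P/Q_d) ⇒ dQ_d/dP = Ed·Q_d/P = (-2.7)·4898/444 = -29.78513…

-29.785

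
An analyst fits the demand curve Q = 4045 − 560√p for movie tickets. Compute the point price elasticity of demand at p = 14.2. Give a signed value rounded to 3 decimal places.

dQ/dp = −560/(2√p) = -74.3043. At p = 14.2, Q = 1934.76.
Ed = (dQ/dp)·(p/Q) = (-74.3043) × (14.2/1934.76) = -0.54535…

-0.545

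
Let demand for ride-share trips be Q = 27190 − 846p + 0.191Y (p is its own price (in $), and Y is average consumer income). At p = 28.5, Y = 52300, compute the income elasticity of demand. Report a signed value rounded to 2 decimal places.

At the given values, Q = 27190 − 846(28.5) + 0.191(52300) = 13068.3.
∂Q/∂Y = 0.191.
E = (0.191) × (52300/13068.3) = 0.7643…

0.76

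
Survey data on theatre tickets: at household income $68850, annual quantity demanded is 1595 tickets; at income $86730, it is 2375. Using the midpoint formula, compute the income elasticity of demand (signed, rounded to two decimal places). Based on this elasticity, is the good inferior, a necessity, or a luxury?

%ΔQ = (2375 − 1595)/[( 1595 + 2375)/2] = 780/1985 = 0.392947…
%ΔIncome = (86730 − 68850)/[( 68850 + 86730)/2] = 17880/77790 = 0.229849…
E_income = (780/1985) / (17880/77790) = 1.7095…
E_income > 1 ⇒ normal good, luxury.

1.71; luxury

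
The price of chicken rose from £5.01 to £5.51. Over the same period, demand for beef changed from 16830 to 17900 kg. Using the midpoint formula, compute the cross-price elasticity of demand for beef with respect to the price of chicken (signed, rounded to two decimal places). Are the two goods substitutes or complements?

0.65; substitutes

%ΔQ_{beef} = (17900 − 16830)/avg = 1070/17365 = 0.061618…
%ΔP_{chicken} = (5.51 − 5.01)/avg = 0.5/5.26 = 0.095057…
E_cross = (1070/17365) / (0.5/5.26) = 0.6482…
E_cross > 0 ⇒ the goods are substitutes.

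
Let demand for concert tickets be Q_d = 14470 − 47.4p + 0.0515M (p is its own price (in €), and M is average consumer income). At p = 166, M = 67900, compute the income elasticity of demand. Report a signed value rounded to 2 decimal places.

At the given values, Q_d = 14470 − 47.4(166) + 0.0515(67900) = 10098.45.
∂Q_d/∂M = 0.0515.
E = (0.0515) × (67900/10098.45) = 0.3462…

0.35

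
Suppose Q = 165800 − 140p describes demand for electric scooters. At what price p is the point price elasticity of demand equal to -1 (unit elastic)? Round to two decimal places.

Ed = −140p/(165800 − 140p). Set this equal to -1:
140p = 1·(165800 − 140p) ⇒ 140p(1 + 1) = 1·165800
p = 1·165800 / (140·2) = 592.1428…

592.14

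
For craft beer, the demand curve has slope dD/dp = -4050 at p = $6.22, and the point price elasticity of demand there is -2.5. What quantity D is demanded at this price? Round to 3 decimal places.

Ed = (dD/dp)·(p/D) ⇒ D = (dD/dp)·p/Ed = (-4050)·6.22/(-2.5) = 10076.4

10076.400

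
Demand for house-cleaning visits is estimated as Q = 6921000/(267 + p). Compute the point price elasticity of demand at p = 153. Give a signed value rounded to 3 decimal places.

dQ/dp = −6921000/(267 + p)² = -39.2347. At p = 153, Q = 16478.6.
Ed = (dQ/dp)·(p/Q) = (-39.2347) × (153/16478.6) = -0.36428…

-0.364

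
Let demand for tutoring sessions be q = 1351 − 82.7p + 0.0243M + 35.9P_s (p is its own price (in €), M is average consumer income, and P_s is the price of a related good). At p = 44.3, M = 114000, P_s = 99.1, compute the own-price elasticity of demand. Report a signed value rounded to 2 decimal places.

-0.91

At the given values, q = 1351 − 82.7(44.3) + 0.0243(114000) + 35.9(99.1) = 4015.28.
∂q/∂p = −82.7.
E = (-82.7) × (44.3/4015.28) = -0.9124…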